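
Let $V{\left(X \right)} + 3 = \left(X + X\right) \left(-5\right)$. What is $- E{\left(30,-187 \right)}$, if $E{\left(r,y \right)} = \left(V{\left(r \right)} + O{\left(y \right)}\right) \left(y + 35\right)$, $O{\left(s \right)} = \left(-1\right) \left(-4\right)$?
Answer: $-45448$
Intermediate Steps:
$O{\left(s \right)} = 4$
$V{\left(X \right)} = -3 - 10 X$ ($V{\left(X \right)} = -3 + \left(X + X\right) \left(-5\right) = -3 + 2 X \left(-5\right) = -3 - 10 X$)
$E{\left(r,y \right)} = \left(1 - 10 r\right) \left(35 + y\right)$ ($E{\left(r,y \right)} = \left(\left(-3 - 10 r\right) + 4\right) \left(y + 35\right) = \left(1 - 10 r\right) \left(35 + y\right)$)
$- E{\left(30,-187 \right)} = - (35 - 187 - 10500 - 300 \left(-187\right)) = - (35 - 187 - 10500 + 56100) = \left(-1\right) 45448 = -45448$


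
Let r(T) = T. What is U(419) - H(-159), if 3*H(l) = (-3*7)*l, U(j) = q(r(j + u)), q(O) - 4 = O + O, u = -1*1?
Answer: -273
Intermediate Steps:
u = -1
q(O) = 4 + 2*O (q(O) = 4 + (O + O) = 4 + 2*O)
U(j) = 2 + 2*j (U(j) = 4 + 2*(j - 1) = 4 + 2*(-1 + j) = 4 + (-2 + 2*j) = 2 + 2*j)
H(l) = -7*l (H(l) = ((-3*7)*l)/3 = (-21*l)/3 = -7*l)
U(419) - H(-159) = (2 + 2*419) - (-7)*(-159) = (2 + 838) - 1*1113 = 840 - 1113 = -273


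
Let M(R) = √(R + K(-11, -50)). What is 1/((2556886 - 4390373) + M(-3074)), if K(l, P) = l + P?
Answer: -1833487/3361674582304 - I*√3135/3361674582304 ≈ -5.4541e-7 - 1.6656e-11*I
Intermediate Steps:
K(l, P) = P + l
M(R) = √(-61 + R) (M(R) = √(R + (-50 - 11)) = √(R - 61) = √(-61 + R))
1/((2556886 - 4390373) + M(-3074)) = 1/((2556886 - 4390373) + √(-61 - 3074)) = 1/(-1833487 + √(-3135)) = 1/(-1833487 + I*√3135)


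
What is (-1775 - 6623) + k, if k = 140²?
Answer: 11202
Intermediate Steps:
k = 19600
(-1775 - 6623) + k = (-1775 - 6623) + 19600 = -8398 + 19600 = 11202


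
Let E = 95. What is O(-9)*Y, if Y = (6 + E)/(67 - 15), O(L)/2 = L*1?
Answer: -909/26 ≈ -34.962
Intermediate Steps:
O(L) = 2*L (O(L) = 2*(L*1) = 2*L)
Y = 101/52 (Y = (6 + 95)/(67 - 15) = 101/52 ≈ 1.9423)
O(-9)*Y = (2*(-9))*(101/52) = -18*101/52 = -909/26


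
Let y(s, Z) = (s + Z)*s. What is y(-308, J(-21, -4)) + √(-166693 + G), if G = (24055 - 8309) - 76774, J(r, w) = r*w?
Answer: 68992 + I*√227721 ≈ 68992.0 + 477.2*I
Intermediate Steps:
y(s, Z) = s*(Z + s) (y(s, Z) = (Z + s)*s = s*(Z + s))
G = -61028 (G = 15746 - 76774 = -61028)
y(-308, J(-21, -4)) + √(-166693 + G) = -308*(-21*(-4) - 308) + √(-166693 - 61028) = -308*(84 - 308) + √(-227721) = -308*(-224) + I*√227721 = 68992 + I*√227721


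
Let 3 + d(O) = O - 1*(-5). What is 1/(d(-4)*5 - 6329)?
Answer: -1/6339 ≈ -0.00015775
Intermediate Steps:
d(O) = 2 + O (d(O) = -3 + (O - 1*(-5)) = -3 + (O + 5) = -3 + (5 + O) = 2 + O)
1/(d(-4)*5 - 6329) = 1/((2 - 4)*5 - 6329) = 1/(-2*5 - 6329) = 1/(-10 - 6329) = 1/(-6339) = -1/6339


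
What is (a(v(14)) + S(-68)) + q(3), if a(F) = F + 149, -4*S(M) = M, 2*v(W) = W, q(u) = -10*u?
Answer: 143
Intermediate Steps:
v(W) = W/2
S(M) = -M/4
a(F) = 149 + F
(a(v(14)) + S(-68)) + q(3) = ((149 + (1/2)*14) - 1/4*(-68)) - 10*3 = ((149 + 7) + 17) - 30 = (156 + 17) - 30 = 173 - 30 = 143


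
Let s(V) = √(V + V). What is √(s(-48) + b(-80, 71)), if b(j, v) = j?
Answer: 2*√(-20 + I*√6) ≈ 0.5467 + 8.961*I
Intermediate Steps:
s(V) = √2*√V (s(V) = √(2*V) = √2*√V)
√(s(-48) + b(-80, 71)) = √(√2*√(-48) - 80) = √(√2*(4*I*√3) - 80) = √(4*I*√6 - 80) = √(-80 + 4*I*√6)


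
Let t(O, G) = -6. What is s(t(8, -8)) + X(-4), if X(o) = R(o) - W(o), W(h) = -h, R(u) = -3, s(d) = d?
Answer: -13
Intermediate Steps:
X(o) = -3 + o (X(o) = -3 - (-1)*o = -3 + o)
s(t(8, -8)) + X(-4) = -6 + (-3 - 4) = -6 - 7 = -13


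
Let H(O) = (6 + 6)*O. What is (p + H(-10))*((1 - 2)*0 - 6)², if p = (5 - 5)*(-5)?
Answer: -4320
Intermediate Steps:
H(O) = 12*O
p = 0 (p = 0*(-5) = 0)
(p + H(-10))*((1 - 2)*0 - 6)² = (0 + 12*(-10))*((1 - 2)*0 - 6)² = (0 - 120)*(-1*0 - 6)² = -120*(0 - 6)² = -120*(-6)² = -120*36 = -4320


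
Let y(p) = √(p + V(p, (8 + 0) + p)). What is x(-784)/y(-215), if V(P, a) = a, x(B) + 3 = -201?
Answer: 102*I*√422/211 ≈ 9.9306*I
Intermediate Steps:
x(B) = -204 (x(B) = -3 - 201 = -204)
y(p) = √(8 + 2*p) (y(p) = √(p + ((8 + 0) + p)) = √(p + (8 + p)) = √(8 + 2*p))
x(-784)/y(-215) = -204/√(8 + 2*(-215)) = -204/√(8 - 430) = -204*(-I*√422/422) = -(-102)*I*√422/211 = 102*I*√422/211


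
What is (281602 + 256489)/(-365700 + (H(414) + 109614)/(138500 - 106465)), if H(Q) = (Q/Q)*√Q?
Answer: -75295202935957755/51172010080931951 - 115689565*√46/307032060485591706 ≈ -1.4714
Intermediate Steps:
H(Q) = √Q (H(Q) = 1*√Q = √Q)
(281602 + 256489)/(-365700 + (H(414) + 109614)/(138500 - 106465)) = (281602 + 256489)/(-365700 + (√414 + 109614)/(138500 - 106465)) = 538091/(-365700 + (3*√46 + 109614)/32035) = 538091/(-365700 + (109614 + 3*√46)*(1/32035)) = 538091/(-365700 + (109614/32035 + 3*√46/32035)) = 538091/(-11715089886/32035 + 3*√46/32035)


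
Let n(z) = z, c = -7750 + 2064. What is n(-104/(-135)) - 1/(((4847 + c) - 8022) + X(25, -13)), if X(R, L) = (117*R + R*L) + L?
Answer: 652631/846990 ≈ 0.77053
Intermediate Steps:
X(R, L) = L + 117*R + L*R (X(R, L) = (117*R + L*R) + L = L + 117*R + L*R)
c = -5686
n(-104/(-135)) - 1/(((4847 + c) - 8022) + X(25, -13)) = -104/(-135) - 1/(((4847 - 5686) - 8022) + (-13 + 117*25 - 13*25)) = -104*(-1/135) - 1/((-839 - 8022) + (-13 + 2925 - 325)) = 104/135 - 1/(-8861 + 2587) = 104/135 - 1/(-6274) = 104/135 - 1*(-1/6274) = 104/135 + 1/6274 = 652631/846990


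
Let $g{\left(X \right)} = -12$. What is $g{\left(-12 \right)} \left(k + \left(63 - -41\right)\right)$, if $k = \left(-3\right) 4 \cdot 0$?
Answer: $-1248$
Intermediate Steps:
$k = 0$ ($k = \left(-12\right) 0 = 0$)
$g{\left(-12 \right)} \left(k + \left(63 - -41\right)\right) = - 12 \left(0 + \left(63 - -41\right)\right) = - 12 \left(0 + \left(63 + 41\right)\right) = - 12 \left(0 + 104\right) = \left(-12\right) 104 = -1248$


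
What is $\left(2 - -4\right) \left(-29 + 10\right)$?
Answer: $-114$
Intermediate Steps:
$\left(2 - -4\right) \left(-29 + 10\right) = \left(2 + 4\right) \left(-19\right) = 6 \left(-19\right) = -114$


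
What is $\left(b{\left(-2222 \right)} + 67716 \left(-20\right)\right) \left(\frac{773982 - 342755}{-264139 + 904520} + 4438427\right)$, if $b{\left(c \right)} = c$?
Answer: $- \frac{3855678641930921388}{640381} \approx -6.0209 \cdot 10^{12}$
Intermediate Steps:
$\left(b{\left(-2222 \right)} + 67716 \left(-20\right)\right) \left(\frac{773982 - 342755}{-264139 + 904520} + 4438427\right) = \left(-2222 + 67716 \left(-20\right)\right) \left(\frac{773982 - 342755}{-264139 + 904520} + 4438427\right) = \left(-2222 - 1354320\right) \left(\frac{431227}{640381} + 4438427\right) = - 1356542 \left(431227 \cdot \frac{1}{640381} + 4438427\right) = - 1356542 \left(\frac{431227}{640381} + 4438427\right) = \left(-1356542\right) \frac{2842284751914}{640381} = - \frac{3855678641930921388}{640381}$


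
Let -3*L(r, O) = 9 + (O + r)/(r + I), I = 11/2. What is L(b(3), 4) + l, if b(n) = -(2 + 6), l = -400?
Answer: -6053/15 ≈ -403.53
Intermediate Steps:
I = 11/2 (I = 11*(1/2) = 11/2 ≈ 5.5000)
b(n) = -8 (b(n) = -1*8 = -8)
L(r, O) = -3 - (O + r)/(3*(11/2 + r)) (L(r, O) = -(9 + (O + r)/(r + 11/2))/3 = -(9 + (O + r)/(11/2 + r))/3 = -3 - (O + r)/(3*(11/2 + r)))
L(b(3), 4) + l = (-99 - 20*(-8) - 2*4)/(3*(11 + 2*(-8))) - 400 = (-99 + 160 - 8)/(3*(11 - 16)) - 400 = (1/3)*53/(-5) - 400 = (1/3)*(-1/5)*53 - 400 = -53/15 - 400 = -6053/15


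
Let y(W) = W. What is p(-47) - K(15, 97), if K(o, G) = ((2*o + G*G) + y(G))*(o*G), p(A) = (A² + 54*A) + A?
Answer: -13875256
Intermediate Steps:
p(A) = A² + 55*A
K(o, G) = G*o*(G + G² + 2*o) (K(o, G) = ((2*o + G*G) + G)*(o*G) = ((2*o + G²) + G)*(G*o) = ((G² + 2*o) + G)*(G*o) = (G + G² + 2*o)*(G*o) = G*o*(G + G² + 2*o))
p(-47) - K(15, 97) = -47*(55 - 47) - 97*15*(97 + 97² + 2*15) = -47*8 - 97*15*(97 + 9409 + 30) = -376 - 97*15*9536 = -376 - 1*13874880 = -376 - 13874880 = -13875256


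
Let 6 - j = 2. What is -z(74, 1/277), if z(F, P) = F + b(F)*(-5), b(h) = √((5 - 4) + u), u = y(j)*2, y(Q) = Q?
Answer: -59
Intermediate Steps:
j = 4 (j = 6 - 1*2 = 6 - 2 = 4)
u = 8 (u = 4*2 = 8)
b(h) = 3 (b(h) = √((5 - 4) + 8) = √(1 + 8) = √9 = 3)
z(F, P) = -15 + F (z(F, P) = F + 3*(-5) = F - 15 = -15 + F)
-z(74, 1/277) = -(-15 + 74) = -1*59 = -59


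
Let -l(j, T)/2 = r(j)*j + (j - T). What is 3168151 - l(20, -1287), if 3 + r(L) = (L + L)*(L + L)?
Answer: 3234645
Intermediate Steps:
r(L) = -3 + 4*L**2 (r(L) = -3 + (L + L)*(L + L) = -3 + (2*L)*(2*L) = -3 + 4*L**2)
l(j, T) = -2*j + 2*T - 2*j*(-3 + 4*j**2) (l(j, T) = -2*((-3 + 4*j**2)*j + (j - T)) = -2*(j*(-3 + 4*j**2) + (j - T)) = -2*(j - T + j*(-3 + 4*j**2)) = -2*j + 2*T - 2*j*(-3 + 4*j**2))
3168151 - l(20, -1287) = 3168151 - (-8*20**3 + 2*(-1287) + 4*20) = 3168151 - (-8*8000 - 2574 + 80) = 3168151 - (-64000 - 2574 + 80) = 3168151 - 1*(-66494) = 3168151 + 66494 = 3234645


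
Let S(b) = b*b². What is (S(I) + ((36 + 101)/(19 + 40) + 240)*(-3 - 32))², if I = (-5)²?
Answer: 177645390400/3481 ≈ 5.1033e+7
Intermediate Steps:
I = 25
S(b) = b³
(S(I) + ((36 + 101)/(19 + 40) + 240)*(-3 - 32))² = (25³ + ((36 + 101)/(19 + 40) + 240)*(-3 - 32))² = (15625 + (137/59 + 240)*(-35))² = (15625 + (14297/59)*(-35))² = (15625 - 500395/59)² = (421480/59)² = 177645390400/3481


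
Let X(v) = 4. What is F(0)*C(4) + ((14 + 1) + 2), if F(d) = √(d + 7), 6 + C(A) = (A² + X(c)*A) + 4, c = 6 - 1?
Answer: 17 + 30*√7 ≈ 96.373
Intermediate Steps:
c = 5
C(A) = -2 + A² + 4*A (C(A) = -6 + ((A² + 4*A) + 4) = -6 + (4 + A² + 4*A) = -2 + A² + 4*A)
F(d) = √(7 + d)
F(0)*C(4) + ((14 + 1) + 2) = √(7 + 0)*(-2 + 4² + 4*4) + ((14 + 1) + 2) = √7*(-2 + 16 + 16) + (15 + 2) = √7*30 + 17 = 30*√7 + 17 = 17 + 30*√7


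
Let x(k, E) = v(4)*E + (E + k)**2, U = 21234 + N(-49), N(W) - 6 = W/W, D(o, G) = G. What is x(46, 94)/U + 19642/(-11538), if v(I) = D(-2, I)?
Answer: -8487847/11139939 ≈ -0.76193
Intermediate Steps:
v(I) = I
N(W) = 7 (N(W) = 6 + W/W = 6 + 1 = 7)
U = 21241 (U = 21234 + 7 = 21241)
x(k, E) = (E + k)**2 + 4*E (x(k, E) = 4*E + (E + k)**2 = (E + k)**2 + 4*E)
x(46, 94)/U + 19642/(-11538) = ((94 + 46)**2 + 4*94)/21241 + 19642/(-11538) = (140**2 + 376)*(1/21241) + 19642*(-1/11538) = (19600 + 376)*(1/21241) - 9821/5769 = 19976*(1/21241) - 9821/5769 = 1816/1931 - 9821/5769 = -8487847/11139939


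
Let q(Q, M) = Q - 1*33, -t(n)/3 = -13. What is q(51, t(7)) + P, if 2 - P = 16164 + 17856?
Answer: -34000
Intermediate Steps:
P = -34018 (P = 2 - (16164 + 17856) = 2 - 1*34020 = 2 - 34020 = -34018)
t(n) = 39 (t(n) = -3*(-13) = 39)
q(Q, M) = -33 + Q (q(Q, M) = Q - 33 = -33 + Q)
q(51, t(7)) + P = (-33 + 51) - 34018 = 18 - 34018 = -34000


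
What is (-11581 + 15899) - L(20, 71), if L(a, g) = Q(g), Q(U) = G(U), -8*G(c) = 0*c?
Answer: 4318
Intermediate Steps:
G(c) = 0 (G(c) = -0*c = -⅛*0 = 0)
Q(U) = 0
L(a, g) = 0
(-11581 + 15899) - L(20, 71) = (-11581 + 15899) - 1*0 = 4318 + 0 = 4318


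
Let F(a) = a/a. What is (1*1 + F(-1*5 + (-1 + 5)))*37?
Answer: 74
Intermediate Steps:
F(a) = 1
(1*1 + F(-1*5 + (-1 + 5)))*37 = (1*1 + 1)*37 = (1 + 1)*37 = 2*37 = 74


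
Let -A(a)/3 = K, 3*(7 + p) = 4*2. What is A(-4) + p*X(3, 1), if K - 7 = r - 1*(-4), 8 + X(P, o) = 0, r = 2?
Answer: -13/3 ≈ -4.3333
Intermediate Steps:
p = -13/3 (p = -7 + (4*2)/3 = -7 + (1/3)*8 = -7 + 8/3 = -13/3 ≈ -4.3333)
X(P, o) = -8 (X(P, o) = -8 + 0 = -8)
K = 13 (K = 7 + (2 - 1*(-4)) = 7 + (2 + 4) = 7 + 6 = 13)
A(a) = -39 (A(a) = -3*13 = -39)
A(-4) + p*X(3, 1) = -39 - 13/3*(-8) = -39 + 104/3 = -13/3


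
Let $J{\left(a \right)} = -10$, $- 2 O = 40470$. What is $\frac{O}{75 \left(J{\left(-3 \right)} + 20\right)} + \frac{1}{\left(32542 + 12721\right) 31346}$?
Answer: $- \frac{478495020813}{17735174975} \approx -26.98$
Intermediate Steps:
$O = -20235$ ($O = \left(- \frac{1}{2}\right) 40470 = -20235$)
$\frac{O}{75 \left(J{\left(-3 \right)} + 20\right)} + \frac{1}{\left(32542 + 12721\right) 31346} = - \frac{20235}{75 \left(-10 + 20\right)} + \frac{1}{\left(32542 + 12721\right) 31346} = - \frac{20235}{75 \cdot 10} + \frac{1}{45263} \cdot \frac{1}{31346} = - \frac{20235}{750} + \frac{1}{45263} \cdot \frac{1}{31346} = \left(-20235\right) \frac{1}{750} + \frac{1}{1418813998} = - \frac{1349}{50} + \frac{1}{1418813998} = - \frac{478495020813}{17735174975}$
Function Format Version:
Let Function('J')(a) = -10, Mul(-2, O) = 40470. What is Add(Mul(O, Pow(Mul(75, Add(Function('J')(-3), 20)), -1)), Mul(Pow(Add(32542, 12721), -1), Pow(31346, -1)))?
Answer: Rational(-478495020813, 17735174975) ≈ -26.980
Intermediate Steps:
O = -20235 (O = Mul(Rational(-1, 2), 40470) = -20235)
Add(Mul(O, Pow(Mul(75, Add(Function('J')(-3), 20)), -1)), Mul(Pow(Add(32542, 12721), -1), Pow(31346, -1))) = Add(Mul(-20235, Pow(Mul(75, Add(-10, 20)), -1)), Mul(Pow(Add(32542, 12721), -1), Pow(31346, -1))) = Add(Mul(-20235, Pow(Mul(75, 10), -1)), Mul(Pow(45263, -1), Rational(1, 31346))) = Add(Mul(-20235, Pow(750, -1)), Mul(Rational(1, 45263), Rational(1, 31346))) = Add(Mul(-20235, Rational(1, 750)), Rational(1, 1418813998)) = Add(Rational(-1349, 50), Rational(1, 1418813998)) = Rational(-478495020813, 17735174975)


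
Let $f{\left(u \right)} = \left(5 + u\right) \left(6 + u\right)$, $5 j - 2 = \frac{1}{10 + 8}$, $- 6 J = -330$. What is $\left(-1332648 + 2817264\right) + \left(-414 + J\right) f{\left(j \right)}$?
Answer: $\frac{11924510959}{8100} \approx 1.4722 \cdot 10^{6}$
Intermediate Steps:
$J = 55$ ($J = \left(- \frac{1}{6}\right) \left(-330\right) = 55$)
$j = \frac{37}{90}$ ($j = \frac{2}{5} + \frac{1}{5 \left(10 + 8\right)} = \frac{2}{5} + \frac{1}{5 \cdot 18} = \frac{2}{5} + \frac{1}{5} \cdot \frac{1}{18} = \frac{2}{5} + \frac{1}{90} = \frac{37}{90} \approx 0.41111$)
$\left(-1332648 + 2817264\right) + \left(-414 + J\right) f{\left(j \right)} = \left(-1332648 + 2817264\right) + \left(-414 + 55\right) \left(30 + \left(\frac{37}{90}\right)^{2} + 11 \cdot \frac{37}{90}\right) = 1484616 - 359 \left(30 + \frac{1369}{8100} + \frac{407}{90}\right) = 1484616 - \frac{100878641}{8100} = \frac{11924510959}{8100}$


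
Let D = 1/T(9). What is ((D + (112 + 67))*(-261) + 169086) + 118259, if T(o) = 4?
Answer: 962243/4 ≈ 2.4056e+5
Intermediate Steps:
D = 1/4 ≈ 0.25000
((D + (112 + 67))*(-261) + 169086) + 118259 = ((1/4 + (112 + 67))*(-261) + 169086) + 118259 = ((1/4 + 179)*(-261) + 169086) + 118259 = ((717/4)*(-261) + 169086) + 118259 = (-187137/4 + 169086) + 118259 = 489207/4 + 118259 = 962243/4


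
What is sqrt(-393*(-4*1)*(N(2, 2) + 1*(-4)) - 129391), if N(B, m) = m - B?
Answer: I*sqrt(135679) ≈ 368.35*I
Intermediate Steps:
sqrt(-393*(-4*1)*(N(2, 2) + 1*(-4)) - 129391) = sqrt(-393*(-4*1)*((2 - 1*2) + 1*(-4)) - 129391) = sqrt(-(-1572)*((2 - 2) - 4) - 129391) = sqrt(-(-1572)*(0 - 4) - 129391) = sqrt(-(-1572)*(-4) - 129391) = sqrt(-393*16 - 129391) = sqrt(-6288 - 129391) = sqrt(-135679) = I*sqrt(135679)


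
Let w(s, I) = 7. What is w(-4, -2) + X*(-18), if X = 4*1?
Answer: -65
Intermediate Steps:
X = 4
w(-4, -2) + X*(-18) = 7 + 4*(-18) = 7 - 72 = -65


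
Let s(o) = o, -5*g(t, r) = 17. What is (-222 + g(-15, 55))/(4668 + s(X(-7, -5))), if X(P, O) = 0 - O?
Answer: -1127/23365 ≈ -0.048235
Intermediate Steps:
X(P, O) = -O
g(t, r) = -17/5 (g(t, r) = -1/5*17 = -17/5)
(-222 + g(-15, 55))/(4668 + s(X(-7, -5))) = (-222 - 17/5)/(4668 - 1*(-5)) = -1127/(5*(4668 + 5)) = -1127/5/4673 = -1127/5*1/4673 = -1127/23365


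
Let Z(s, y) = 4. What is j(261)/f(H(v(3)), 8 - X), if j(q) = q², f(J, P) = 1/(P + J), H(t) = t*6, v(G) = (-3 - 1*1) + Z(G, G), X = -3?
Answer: 749331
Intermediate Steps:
v(G) = 0 (v(G) = (-3 - 1*1) + 4 = (-3 - 1) + 4 = -4 + 4 = 0)
H(t) = 6*t
f(J, P) = 1/(J + P)
j(261)/f(H(v(3)), 8 - X) = 261²/(1/(6*0 + (8 - 1*(-3)))) = 68121/(1/(0 + (8 + 3))) = 68121/(1/(0 + 11)) = 68121/(1/11) = 68121*11 = 749331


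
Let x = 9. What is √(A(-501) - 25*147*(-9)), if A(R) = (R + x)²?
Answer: 3*√30571 ≈ 524.54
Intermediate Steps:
A(R) = (9 + R)² (A(R) = (R + 9)² = (9 + R)²)
√(A(-501) - 25*147*(-9)) = √((9 - 501)² - 25*147*(-9)) = √((-492)² - 3675*(-9)) = √(242064 + 33075) = √275139 = 3*√30571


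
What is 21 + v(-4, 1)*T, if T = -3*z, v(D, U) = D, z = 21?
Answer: 273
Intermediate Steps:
T = -63 (T = -3*21 = -63)
21 + v(-4, 1)*T = 21 - 4*(-63) = 21 + 252 = 273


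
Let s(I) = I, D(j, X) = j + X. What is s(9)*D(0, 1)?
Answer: 9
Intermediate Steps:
D(j, X) = X + j
s(9)*D(0, 1) = 9*(1 + 0) = 9*1 = 9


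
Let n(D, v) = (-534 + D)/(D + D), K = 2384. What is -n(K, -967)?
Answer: -925/2384 ≈ -0.38800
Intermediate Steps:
n(D, v) = (-534 + D)/(2*D) (n(D, v) = (-534 + D)/((2*D)) = (-534 + D)*(1/(2*D)) = (-534 + D)/(2*D))
-n(K, -967) = -(-534 + 2384)/(2*2384) = -1850/(2*2384) = -1*925/2384 = -925/2384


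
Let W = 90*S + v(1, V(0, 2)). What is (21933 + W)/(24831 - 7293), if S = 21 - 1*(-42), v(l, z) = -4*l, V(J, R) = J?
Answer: 27599/17538 ≈ 1.5737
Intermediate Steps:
S = 63 (S = 21 + 42 = 63)
W = 5666 (W = 90*63 - 4*1 = 5670 - 4 = 5666)
(21933 + W)/(24831 - 7293) = (21933 + 5666)/(24831 - 7293) = 27599/17538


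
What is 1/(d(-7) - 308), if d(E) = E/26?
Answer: -26/8015 ≈ -0.0032439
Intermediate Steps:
d(E) = E/26 (d(E) = E*(1/26) = E/26)
1/(d(-7) - 308) = 1/((1/26)*(-7) - 308) = 1/(-7/26 - 308) = 1/(-8015/26) = -26/8015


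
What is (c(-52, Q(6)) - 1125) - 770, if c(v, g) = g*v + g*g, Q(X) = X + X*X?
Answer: -2315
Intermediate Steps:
Q(X) = X + X²
c(v, g) = g² + g*v (c(v, g) = g*v + g² = g² + g*v)
(c(-52, Q(6)) - 1125) - 770 = ((6*(1 + 6))*(6*(1 + 6) - 52) - 1125) - 770 = ((6*7)*(6*7 - 52) - 1125) - 770 = (42*(42 - 52) - 1125) - 770 = (42*(-10) - 1125) - 770 = (-420 - 1125) - 770 = -1545 - 770 = -2315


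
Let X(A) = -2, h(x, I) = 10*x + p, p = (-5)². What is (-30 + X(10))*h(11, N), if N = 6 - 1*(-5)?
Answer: -4320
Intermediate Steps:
p = 25
N = 11 (N = 6 + 5 = 11)
h(x, I) = 25 + 10*x (h(x, I) = 10*x + 25 = 25 + 10*x)
(-30 + X(10))*h(11, N) = (-30 - 2)*(25 + 10*11) = -32*(25 + 110) = -32*135 = -4320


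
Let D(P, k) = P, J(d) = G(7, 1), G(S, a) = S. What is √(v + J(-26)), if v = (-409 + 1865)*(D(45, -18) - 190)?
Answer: 3*I*√23457 ≈ 459.47*I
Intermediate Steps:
J(d) = 7
v = -211120 (v = (-409 + 1865)*(45 - 190) = 1456*(-145) = -211120)
√(v + J(-26)) = √(-211120 + 7) = √(-211113) = 3*I*√23457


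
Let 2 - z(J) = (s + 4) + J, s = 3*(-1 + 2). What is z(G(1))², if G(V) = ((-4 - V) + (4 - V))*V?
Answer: 9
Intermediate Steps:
s = 3 (s = 3*1 = 3)
G(V) = -2*V² (G(V) = (-2*V)*V = -2*V²)
z(J) = -5 - J (z(J) = 2 - ((3 + 4) + J) = 2 - (7 + J) = 2 + (-7 - J) = -5 - J)
z(G(1))² = (-5 - (-2)*1²)² = (-5 - (-2))² = (-5 - 1*(-2))² = (-5 + 2)² = (-3)² = 9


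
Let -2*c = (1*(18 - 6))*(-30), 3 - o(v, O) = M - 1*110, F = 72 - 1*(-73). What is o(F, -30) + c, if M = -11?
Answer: 304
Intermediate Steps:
F = 145 (F = 72 + 73 = 145)
o(v, O) = 124 (o(v, O) = 3 - (-11 - 1*110) = 3 - (-11 - 110) = 3 - 1*(-121) = 3 + 121 = 124)
c = 180 (c = -1*(18 - 6)*(-30)/2 = -1*12*(-30)/2 = -6*(-30) = -½*(-360) = 180)
o(F, -30) + c = 124 + 180 = 304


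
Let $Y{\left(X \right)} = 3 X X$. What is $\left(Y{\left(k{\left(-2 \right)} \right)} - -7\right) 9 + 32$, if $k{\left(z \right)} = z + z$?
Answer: $527$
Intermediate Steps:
$k{\left(z \right)} = 2 z$
$Y{\left(X \right)} = 3 X^{2}$
$\left(Y{\left(k{\left(-2 \right)} \right)} - -7\right) 9 + 32 = \left(3 \left(2 \left(-2\right)\right)^{2} - -7\right) 9 + 32 = \left(3 \left(-4\right)^{2} + 7\right) 9 + 32 = \left(3 \cdot 16 + 7\right) 9 + 32 = \left(48 + 7\right) 9 + 32 = 55 \cdot 9 + 32 = 495 + 32 = 527$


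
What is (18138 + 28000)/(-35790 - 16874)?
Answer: -23069/26332 ≈ -0.87608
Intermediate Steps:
(18138 + 28000)/(-35790 - 16874) = 46138/(-52664) = 46138*(-1/52664) = -23069/26332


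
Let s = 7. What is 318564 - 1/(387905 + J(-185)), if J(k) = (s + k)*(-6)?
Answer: 123912794771/388973 ≈ 3.1856e+5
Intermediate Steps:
J(k) = -42 - 6*k (J(k) = (7 + k)*(-6) = -42 - 6*k)
318564 - 1/(387905 + J(-185)) = 318564 - 1/(387905 + (-42 - 6*(-185))) = 318564 - 1/(387905 + (-42 + 1110)) = 318564 - 1/(387905 + 1068) = 318564 - 1/388973 = 123912794771/388973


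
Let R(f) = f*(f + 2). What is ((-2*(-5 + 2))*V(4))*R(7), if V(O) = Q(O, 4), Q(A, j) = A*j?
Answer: 6048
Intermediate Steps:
V(O) = 4*O (V(O) = O*4 = 4*O)
R(f) = f*(2 + f)
((-2*(-5 + 2))*V(4))*R(7) = ((-2*(-5 + 2))*(4*4))*(7*(2 + 7)) = (-2*(-3)*16)*(7*9) = (6*16)*63 = 96*63 = 6048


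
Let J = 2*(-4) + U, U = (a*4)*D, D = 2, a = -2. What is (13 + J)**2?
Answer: 121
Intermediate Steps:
U = -16 (U = -2*4*2 = -8*2 = -16)
J = -24 (J = 2*(-4) - 16 = -8 - 16 = -24)
(13 + J)**2 = (13 - 24)**2 = (-11)**2 = 121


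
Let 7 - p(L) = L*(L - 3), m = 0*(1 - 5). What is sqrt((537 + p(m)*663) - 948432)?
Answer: 3*I*sqrt(104806) ≈ 971.21*I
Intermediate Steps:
m = 0 (m = 0*(-4) = 0)
p(L) = 7 - L*(-3 + L) (p(L) = 7 - L*(L - 3) = 7 - L*(-3 + L))
sqrt((537 + p(m)*663) - 948432) = sqrt((537 + (7 - 1*0**2 + 3*0)*663) - 948432) = sqrt((537 + (7 - 1*0 + 0)*663) - 948432) = sqrt((537 + (7 + 0 + 0)*663) - 948432) = sqrt((537 + 7*663) - 948432) = sqrt((537 + 4641) - 948432) = sqrt(5178 - 948432) = sqrt(-943254) = 3*I*sqrt(104806)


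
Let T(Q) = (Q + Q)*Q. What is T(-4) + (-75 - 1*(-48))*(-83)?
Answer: 2273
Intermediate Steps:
T(Q) = 2*Q² (T(Q) = (2*Q)*Q = 2*Q²)
T(-4) + (-75 - 1*(-48))*(-83) = 2*(-4)² + (-75 - 1*(-48))*(-83) = 2*16 + (-75 + 48)*(-83) = 32 - 27*(-83) = 32 + 2241 = 2273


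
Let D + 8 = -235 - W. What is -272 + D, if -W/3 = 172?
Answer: 1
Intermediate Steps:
W = -516 (W = -3*172 = -516)
D = 273 (D = -8 + (-235 - 1*(-516)) = -8 + (-235 + 516) = -8 + 281 = 273)
-272 + D = -272 + 273 = 1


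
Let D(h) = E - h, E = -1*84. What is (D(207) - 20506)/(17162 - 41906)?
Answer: 20797/24744 ≈ 0.84049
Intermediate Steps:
E = -84
D(h) = -84 - h
(D(207) - 20506)/(17162 - 41906) = ((-84 - 1*207) - 20506)/(17162 - 41906) = ((-84 - 207) - 20506)/(-24744) = (-291 - 20506)*(-1/24744) = -20797*(-1/24744) = 20797/24744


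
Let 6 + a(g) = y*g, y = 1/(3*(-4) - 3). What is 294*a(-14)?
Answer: -7448/5 ≈ -1489.6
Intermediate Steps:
y = -1/15 (y = 1/(-12 - 3) = 1/(-15) = -1/15 ≈ -0.066667)
a(g) = -6 - g/15
294*a(-14) = 294*(-6 - 1/15*(-14)) = 294*(-6 + 14/15) = 294*(-76/15) = -7448/5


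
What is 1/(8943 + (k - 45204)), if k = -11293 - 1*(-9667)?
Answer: -1/37887 ≈ -2.6394e-5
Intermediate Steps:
k = -1626 (k = -11293 + 9667 = -1626)
1/(8943 + (k - 45204)) = 1/(8943 + (-1626 - 45204)) = 1/(8943 - 46830) = 1/(-37887) = -1/37887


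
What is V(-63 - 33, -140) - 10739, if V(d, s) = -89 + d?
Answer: -10924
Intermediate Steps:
V(-63 - 33, -140) - 10739 = (-89 + (-63 - 33)) - 10739 = (-89 - 96) - 10739 = -185 - 10739 = -10924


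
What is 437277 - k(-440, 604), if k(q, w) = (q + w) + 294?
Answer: 436819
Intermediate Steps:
k(q, w) = 294 + q + w
437277 - k(-440, 604) = 437277 - (294 - 440 + 604) = 437277 - 1*458 = 437277 - 458 = 436819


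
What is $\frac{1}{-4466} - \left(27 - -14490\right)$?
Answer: $- \frac{64832923}{4466} \approx -14517.0$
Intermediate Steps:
$\frac{1}{-4466} - \left(27 - -14490\right) = - \frac{1}{4466} - \left(27 + 14490\right) = - \frac{1}{4466} - 14517 = - \frac{64832923}{4466}$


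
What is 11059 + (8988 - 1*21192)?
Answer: -1145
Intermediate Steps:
11059 + (8988 - 1*21192) = 11059 + (8988 - 21192) = 11059 - 12204 = -1145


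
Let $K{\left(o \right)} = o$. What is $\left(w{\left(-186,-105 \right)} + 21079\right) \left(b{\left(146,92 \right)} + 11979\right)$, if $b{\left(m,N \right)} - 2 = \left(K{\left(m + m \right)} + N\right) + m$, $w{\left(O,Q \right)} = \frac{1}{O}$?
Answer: $\frac{49051790123}{186} \approx 2.6372 \cdot 10^{8}$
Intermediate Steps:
$b{\left(m,N \right)} = 2 + N + 3 m$ ($b{\left(m,N \right)} = 2 + \left(\left(\left(m + m\right) + N\right) + m\right) = 2 + \left(\left(2 m + N\right) + m\right) = 2 + \left(\left(N + 2 m\right) + m\right) = 2 + \left(N + 3 m\right) = 2 + N + 3 m$)
$\left(w{\left(-186,-105 \right)} + 21079\right) \left(b{\left(146,92 \right)} + 11979\right) = \left(\frac{1}{-186} + 21079\right) \left(\left(2 + 92 + 3 \cdot 146\right) + 11979\right) = \left(- \frac{1}{186} + 21079\right) \left(\left(2 + 92 + 438\right) + 11979\right) = \frac{3920693 \left(532 + 11979\right)}{186} = \frac{3920693}{186} \cdot 12511 = \frac{49051790123}{186}$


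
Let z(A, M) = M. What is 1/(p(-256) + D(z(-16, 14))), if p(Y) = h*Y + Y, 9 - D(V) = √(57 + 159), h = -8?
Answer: 1801/3243385 + 6*√6/3243385 ≈ 0.00055982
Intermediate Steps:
D(V) = 9 - 6*√6 (D(V) = 9 - √(57 + 159) = 9 - √216 = 9 - 6*√6)
p(Y) = -7*Y (p(Y) = -8*Y + Y = -7*Y)
1/(p(-256) + D(z(-16, 14))) = 1/(-7*(-256) + (9 - 6*√6)) = 1/(1792 + (9 - 6*√6)) = 1/(1801 - 6*√6)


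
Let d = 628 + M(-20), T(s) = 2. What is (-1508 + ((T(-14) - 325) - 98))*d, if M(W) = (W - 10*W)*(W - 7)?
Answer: 8163528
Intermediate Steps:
M(W) = -9*W*(-7 + W) (M(W) = (-9*W)*(-7 + W) = -9*W*(-7 + W))
d = -4232 (d = 628 + 9*(-20)*(7 - 1*(-20)) = 628 + 9*(-20)*(7 + 20) = 628 + 9*(-20)*27 = 628 - 4860 = -4232)
(-1508 + ((T(-14) - 325) - 98))*d = (-1508 + ((2 - 325) - 98))*(-4232) = (-1508 + (-323 - 98))*(-4232) = (-1508 - 421)*(-4232) = -1929*(-4232) = 8163528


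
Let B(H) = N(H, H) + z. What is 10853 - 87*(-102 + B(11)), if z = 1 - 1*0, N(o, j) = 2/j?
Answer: 215866/11 ≈ 19624.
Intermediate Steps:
z = 1 (z = 1 + 0 = 1)
B(H) = 1 + 2/H (B(H) = 2/H + 1 = 1 + 2/H)
10853 - 87*(-102 + B(11)) = 10853 - 87*(-102 + (2 + 11)/11) = 10853 - 87*(-102 + (1/11)*13) = 10853 - 87*(-102 + 13/11) = 10853 - 87*(-1109)/11 = 10853 - 1*(-96483/11) = 10853 + 96483/11 = 215866/11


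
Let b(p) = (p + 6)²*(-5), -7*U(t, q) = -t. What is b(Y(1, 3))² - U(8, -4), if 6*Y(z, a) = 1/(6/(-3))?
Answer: 4446878287/145152 ≈ 30636.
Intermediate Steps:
Y(z, a) = -1/12 (Y(z, a) = 1/(6*((6/(-3)))) = 1/(6*((6*(-⅓)))) = (⅙)/(-2) = (⅙)*(-½) = -1/12)
U(t, q) = t/7 (U(t, q) = -(-1)*t/7 = t/7)
b(p) = -5*(6 + p)² (b(p) = (6 + p)²*(-5) = -5*(6 + p)²)
b(Y(1, 3))² - U(8, -4) = (-5*(6 - 1/12)²)² - 8/7 = (-5*(71/12)²)² - 1*8/7 = (-5*5041/144)² - 8/7 = (-25205/144)² - 8/7 = 635292025/20736 - 8/7 = 4446878287/145152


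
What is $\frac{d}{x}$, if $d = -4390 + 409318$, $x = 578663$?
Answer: $\frac{404928}{578663} \approx 0.69977$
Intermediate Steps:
$d = 404928$
$\frac{d}{x} = \frac{404928}{578663}$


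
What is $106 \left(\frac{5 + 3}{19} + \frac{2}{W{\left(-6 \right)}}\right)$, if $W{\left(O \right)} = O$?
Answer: $\frac{530}{57} \approx 9.2982$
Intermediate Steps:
$106 \left(\frac{5 + 3}{19} + \frac{2}{W{\left(-6 \right)}}\right) = 106 \left(\frac{5 + 3}{19} + \frac{2}{-6}\right) = 106 \left(8 \cdot \frac{1}{19} + 2 \left(- \frac{1}{6}\right)\right) = 106 \left(\frac{8}{19} - \frac{1}{3}\right) = 106 \cdot \frac{5}{57} = \frac{530}{57}$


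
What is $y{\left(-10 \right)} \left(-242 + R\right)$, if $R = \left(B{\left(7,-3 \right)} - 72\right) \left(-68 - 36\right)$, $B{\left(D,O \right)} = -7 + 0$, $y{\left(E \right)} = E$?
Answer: $-79740$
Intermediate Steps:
$B{\left(D,O \right)} = -7$
$R = 8216$ ($R = \left(-7 - 72\right) \left(-68 - 36\right) = \left(-7 - 72\right) \left(-104\right) = \left(-79\right) \left(-104\right) = 8216$)
$y{\left(-10 \right)} \left(-242 + R\right) = - 10 \left(-242 + 8216\right) = \left(-10\right) 7974 = -79740$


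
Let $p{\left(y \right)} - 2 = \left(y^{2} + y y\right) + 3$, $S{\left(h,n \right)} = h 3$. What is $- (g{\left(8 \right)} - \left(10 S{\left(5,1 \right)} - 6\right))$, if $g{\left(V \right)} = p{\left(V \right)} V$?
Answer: $-920$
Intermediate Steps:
$S{\left(h,n \right)} = 3 h$
$p{\left(y \right)} = 5 + 2 y^{2}$ ($p{\left(y \right)} = 2 + \left(\left(y^{2} + y y\right) + 3\right) = 2 + \left(\left(y^{2} + y^{2}\right) + 3\right) = 2 + \left(2 y^{2} + 3\right) = 2 + \left(3 + 2 y^{2}\right) = 5 + 2 y^{2}$)
$g{\left(V \right)} = V \left(5 + 2 V^{2}\right)$ ($g{\left(V \right)} = \left(5 + 2 V^{2}\right) V = V \left(5 + 2 V^{2}\right)$)
$- (g{\left(8 \right)} - \left(10 S{\left(5,1 \right)} - 6\right)) = - (8 \left(5 + 2 \cdot 8^{2}\right) - \left(10 \cdot 3 \cdot 5 - 6\right)) = - (8 \left(5 + 2 \cdot 64\right) - \left(10 \cdot 15 - 6\right)) = - (8 \left(5 + 128\right) - \left(150 - 6\right)) = - (8 \cdot 133 - 144) = - (1064 - 144) = \left(-1\right) 920 = -920$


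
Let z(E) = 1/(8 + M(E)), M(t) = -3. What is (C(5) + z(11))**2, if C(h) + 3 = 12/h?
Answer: 4/25 ≈ 0.16000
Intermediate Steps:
C(h) = -3 + 12/h
z(E) = 1/5 (z(E) = 1/(8 - 3) = 1/5)
(C(5) + z(11))**2 = ((-3 + 12/5) + 1/5)**2 = (-3/5 + 1/5)**2 = (-2/5)**2 = 4/25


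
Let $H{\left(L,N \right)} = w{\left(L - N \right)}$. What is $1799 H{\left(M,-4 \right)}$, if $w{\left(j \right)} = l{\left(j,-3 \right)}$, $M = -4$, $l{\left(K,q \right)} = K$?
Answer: $0$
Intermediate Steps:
$w{\left(j \right)} = j$
$H{\left(L,N \right)} = L - N$
$1799 H{\left(M,-4 \right)} = 1799 \left(-4 - -4\right) = 1799 \left(-4 + 4\right) = 1799 \cdot 0 = 0$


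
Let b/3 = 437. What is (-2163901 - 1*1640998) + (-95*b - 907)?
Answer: -3930351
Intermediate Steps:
b = 1311 (b = 3*437 = 1311)
(-2163901 - 1*1640998) + (-95*b - 907) = (-2163901 - 1*1640998) + (-95*1311 - 907) = (-2163901 - 1640998) + (-124545 - 907) = -3804899 - 125452 = -3930351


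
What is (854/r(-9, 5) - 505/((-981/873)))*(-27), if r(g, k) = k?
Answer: -9126297/545 ≈ -16746.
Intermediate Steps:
(854/r(-9, 5) - 505/((-981/873)))*(-27) = (854/5 - 505/((-981/873)))*(-27) = (854*(⅕) - 505/((-981*1/873)))*(-27) = (854/5 - 505/(-109/97))*(-27) = (854/5 - 505*(-97/109))*(-27) = (854/5 + 48985/109)*(-27) = (338011/545)*(-27) = -9126297/545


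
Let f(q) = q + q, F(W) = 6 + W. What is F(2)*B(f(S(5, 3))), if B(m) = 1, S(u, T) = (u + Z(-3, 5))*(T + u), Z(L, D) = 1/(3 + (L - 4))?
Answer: 8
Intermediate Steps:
Z(L, D) = 1/(-1 + L) (Z(L, D) = 1/(3 + (-4 + L)) = 1/(-1 + L))
S(u, T) = (-1/4 + u)*(T + u) (S(u, T) = (u + 1/(-1 - 3))*(T + u) = (u + 1/(-4))*(T + u) = (u - 1/4)*(T + u) = (-1/4 + u)*(T + u))
f(q) = 2*q
F(2)*B(f(S(5, 3))) = (6 + 2)*1 = 8*1 = 8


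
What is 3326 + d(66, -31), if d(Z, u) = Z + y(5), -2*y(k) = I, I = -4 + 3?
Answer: 6785/2 ≈ 3392.5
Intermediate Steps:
I = -1
y(k) = ½ (y(k) = -½*(-1) = ½)
d(Z, u) = ½ + Z (d(Z, u) = Z + ½ = ½ + Z)
3326 + d(66, -31) = 3326 + (½ + 66) = 3326 + 133/2 = 6785/2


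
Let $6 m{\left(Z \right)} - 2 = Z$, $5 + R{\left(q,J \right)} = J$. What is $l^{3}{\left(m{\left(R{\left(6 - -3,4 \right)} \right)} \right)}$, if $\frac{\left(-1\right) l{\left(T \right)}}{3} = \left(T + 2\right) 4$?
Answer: $-17576$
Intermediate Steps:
$R{\left(q,J \right)} = -5 + J$
$m{\left(Z \right)} = \frac{1}{3} + \frac{Z}{6}$
$l{\left(T \right)} = -24 - 12 T$ ($l{\left(T \right)} = - 3 \left(T + 2\right) 4 = - 3 \left(2 + T\right) 4 = - 3 \left(8 + 4 T\right) = -24 - 12 T$)
$l^{3}{\left(m{\left(R{\left(6 - -3,4 \right)} \right)} \right)} = \left(-24 - 12 \left(\frac{1}{3} + \frac{-5 + 4}{6}\right)\right)^{3} = \left(-24 - 12 \left(\frac{1}{3} + \frac{1}{6} \left(-1\right)\right)\right)^{3} = \left(-24 - 12 \left(\frac{1}{3} - \frac{1}{6}\right)\right)^{3} = \left(-24 - 2\right)^{3} = \left(-26\right)^{3} = -17576$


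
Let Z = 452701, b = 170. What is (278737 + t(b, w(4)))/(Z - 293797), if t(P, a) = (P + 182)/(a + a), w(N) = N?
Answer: 92927/52968 ≈ 1.7544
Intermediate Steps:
t(P, a) = (182 + P)/(2*a) (t(P, a) = (182 + P)/((2*a)) = (182 + P)*(1/(2*a)) = (182 + P)/(2*a))
(278737 + t(b, w(4)))/(Z - 293797) = (278737 + (½)*(182 + 170)/4)/(452701 - 293797) = (278737 + (½)*(¼)*352)/158904 = (278737 + 44)*(1/158904) = 278781*(1/158904) = 92927/52968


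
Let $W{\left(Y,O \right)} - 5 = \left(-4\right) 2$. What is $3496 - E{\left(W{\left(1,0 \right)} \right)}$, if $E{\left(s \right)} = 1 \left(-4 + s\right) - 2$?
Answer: $3505$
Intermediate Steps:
$W{\left(Y,O \right)} = -3$ ($W{\left(Y,O \right)} = 5 - 8 = -3$)
$E{\left(s \right)} = -6 + s$ ($E{\left(s \right)} = \left(-4 + s\right) - 2 = -6 + s$)
$3496 - E{\left(W{\left(1,0 \right)} \right)} = 3496 - \left(-6 - 3\right) = 3496 - -9 = 3496 + 9 = 3505$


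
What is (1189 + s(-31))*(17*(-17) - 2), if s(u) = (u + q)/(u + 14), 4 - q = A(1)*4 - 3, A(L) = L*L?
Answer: -5890131/17 ≈ -3.4648e+5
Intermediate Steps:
A(L) = L²
q = 3 (q = 4 - (1²*4 - 3) = 4 - (1*4 - 3) = 4 - (4 - 3) = 4 - 1*1 = 4 - 1 = 3)
s(u) = (3 + u)/(14 + u) (s(u) = (u + 3)/(u + 14) = (3 + u)/(14 + u))
(1189 + s(-31))*(17*(-17) - 2) = (1189 + (3 - 31)/(14 - 31))*(17*(-17) - 2) = (1189 - 28/(-17))*(-289 - 2) = (1189 - 1/17*(-28))*(-291) = (1189 + 28/17)*(-291) = (20241/17)*(-291) = -5890131/17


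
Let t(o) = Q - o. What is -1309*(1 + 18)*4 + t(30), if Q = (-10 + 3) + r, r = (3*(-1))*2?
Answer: -99527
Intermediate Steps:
r = -6 (r = -3*2 = -6)
Q = -13 (Q = (-10 + 3) - 6 = -7 - 6 = -13)
t(o) = -13 - o
-1309*(1 + 18)*4 + t(30) = -1309*(1 + 18)*4 + (-13 - 1*30) = -24871*4 + (-13 - 30) = -1309*76 - 43 = -99484 - 43 = -99527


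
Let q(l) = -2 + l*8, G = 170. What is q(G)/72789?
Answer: 1358/72789 ≈ 0.018657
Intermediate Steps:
q(l) = -2 + 8*l
q(G)/72789 = (-2 + 8*170)/72789 = (-2 + 1360)*(1/72789) = 1358*(1/72789) = 1358/72789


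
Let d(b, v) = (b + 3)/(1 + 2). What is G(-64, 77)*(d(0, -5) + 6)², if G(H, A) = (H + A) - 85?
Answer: -3528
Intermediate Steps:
d(b, v) = 1 + b/3 (d(b, v) = (3 + b)/3 = (3 + b)*(⅓) = 1 + b/3)
G(H, A) = -85 + A + H (G(H, A) = (A + H) - 85 = -85 + A + H)
G(-64, 77)*(d(0, -5) + 6)² = (-85 + 77 - 64)*((1 + (⅓)*0) + 6)² = -72*((1 + 0) + 6)² = -72*(1 + 6)² = -72*7² = -72*49 = -3528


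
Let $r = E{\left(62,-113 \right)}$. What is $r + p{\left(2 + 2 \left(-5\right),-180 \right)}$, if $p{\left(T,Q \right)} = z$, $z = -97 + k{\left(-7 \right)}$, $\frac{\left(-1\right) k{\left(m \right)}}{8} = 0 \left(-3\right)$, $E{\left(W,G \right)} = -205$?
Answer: $-302$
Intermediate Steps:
$k{\left(m \right)} = 0$ ($k{\left(m \right)} = - 8 \cdot 0 \left(-3\right) = \left(-8\right) 0 = 0$)
$z = -97$ ($z = -97 + 0 = -97$)
$p{\left(T,Q \right)} = -97$
$r = -205$
$r + p{\left(2 + 2 \left(-5\right),-180 \right)} = -205 - 97 = -302$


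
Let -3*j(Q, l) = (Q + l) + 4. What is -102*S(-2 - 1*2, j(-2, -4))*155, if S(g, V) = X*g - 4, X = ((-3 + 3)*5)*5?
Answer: 63240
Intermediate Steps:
j(Q, l) = -4/3 - Q/3 - l/3 (j(Q, l) = -((Q + l) + 4)/3 = -(4 + Q + l)/3 = -4/3 - Q/3 - l/3)
X = 0 (X = (0*5)*5 = 0*5 = 0)
S(g, V) = -4 (S(g, V) = 0*g - 4 = 0 - 4 = -4)
-102*S(-2 - 1*2, j(-2, -4))*155 = -102*(-4)*155 = 408*155 = 63240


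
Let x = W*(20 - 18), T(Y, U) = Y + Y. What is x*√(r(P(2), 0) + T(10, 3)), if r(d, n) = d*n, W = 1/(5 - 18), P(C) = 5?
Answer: -4*√5/13 ≈ -0.68802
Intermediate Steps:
T(Y, U) = 2*Y
W = -1/13 (W = 1/(-13) = -1/13 ≈ -0.076923)
x = -2/13 (x = -(20 - 18)/13 = -1/13*2 = -2/13 ≈ -0.15385)
x*√(r(P(2), 0) + T(10, 3)) = -2*√(5*0 + 2*10)/13 = -2*√(0 + 20)/13 = -4*√5/13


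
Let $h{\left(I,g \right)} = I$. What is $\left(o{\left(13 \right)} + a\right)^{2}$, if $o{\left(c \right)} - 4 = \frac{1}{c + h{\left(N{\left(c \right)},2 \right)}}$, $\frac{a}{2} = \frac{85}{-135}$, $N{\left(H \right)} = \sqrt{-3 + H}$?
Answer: $\frac{16314331}{2047761} - \frac{8078 \sqrt{10}}{227529} \approx 7.8546$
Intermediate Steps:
$a = - \frac{34}{27}$ ($a = 2 \frac{85}{-135} = 2 \cdot 85 \left(- \frac{1}{135}\right) = 2 \left(- \frac{17}{27}\right) = - \frac{34}{27} \approx -1.2593$)
$o{\left(c \right)} = 4 + \frac{1}{c + \sqrt{-3 + c}}$
$\left(o{\left(13 \right)} + a\right)^{2} = \left(\frac{1 + 4 \cdot 13 + 4 \sqrt{-3 + 13}}{13 + \sqrt{-3 + 13}} - \frac{34}{27}\right)^{2} = \left(\frac{1 + 52 + 4 \sqrt{10}}{13 + \sqrt{10}} - \frac{34}{27}\right)^{2} = \left(\frac{53 + 4 \sqrt{10}}{13 + \sqrt{10}} - \frac{34}{27}\right)^{2} = \left(- \frac{34}{27} + \frac{53 + 4 \sqrt{10}}{13 + \sqrt{10}}\right)^{2}$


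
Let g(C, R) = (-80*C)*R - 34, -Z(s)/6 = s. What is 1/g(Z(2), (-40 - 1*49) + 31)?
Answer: -1/55714 ≈ -1.7949e-5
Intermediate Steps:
Z(s) = -6*s
g(C, R) = -34 - 80*C*R (g(C, R) = -80*C*R - 34 = -34 - 80*C*R)
1/g(Z(2), (-40 - 1*49) + 31) = 1/(-34 - 80*(-6*2)*((-40 - 1*49) + 31)) = 1/(-34 - 80*(-12)*((-40 - 49) + 31)) = 1/(-34 - 80*(-12)*(-89 + 31)) = 1/(-34 - 80*(-12)*(-58)) = 1/(-34 - 55680) = 1/(-55714) = -1/55714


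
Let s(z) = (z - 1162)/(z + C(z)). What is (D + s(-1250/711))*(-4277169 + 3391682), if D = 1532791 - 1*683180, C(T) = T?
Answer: -470382854792971/625 ≈ -7.5261e+11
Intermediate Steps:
s(z) = (-1162 + z)/(2*z) (s(z) = (z - 1162)/(z + z) = (-1162 + z)/((2*z)) = (-1162 + z)*(1/(2*z)) = (-1162 + z)/(2*z))
D = 849611 (D = 1532791 - 683180 = 849611)
(D + s(-1250/711))*(-4277169 + 3391682) = (849611 + (-1162 - 1250/711)/(2*((-1250/711))))*(-4277169 + 3391682) = (849611 + (-1162 - 1250*1/711)/(2*((-1250*1/711))))*(-885487) = (849611 + (-1162 - 1250/711)/(2*(-1250/711)))*(-885487) = (849611 + (½)*(-711/1250)*(-827432/711))*(-885487) = (849611 + 206858/625)*(-885487) = (531213733/625)*(-885487) = -470382854792971/625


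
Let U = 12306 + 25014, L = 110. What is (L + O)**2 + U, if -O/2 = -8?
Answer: 53196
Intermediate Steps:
O = 16 (O = -2*(-8) = 16)
U = 37320
(L + O)**2 + U = (110 + 16)**2 + 37320 = 126**2 + 37320 = 15876 + 37320 = 53196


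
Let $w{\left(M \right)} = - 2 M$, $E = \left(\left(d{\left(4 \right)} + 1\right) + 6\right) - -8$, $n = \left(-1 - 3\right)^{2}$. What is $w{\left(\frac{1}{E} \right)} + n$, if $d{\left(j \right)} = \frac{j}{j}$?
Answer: $\frac{127}{8} \approx 15.875$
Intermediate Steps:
$d{\left(j \right)} = 1$
$n = 16$ ($n = \left(-4\right)^{2} = 16$)
$E = 16$ ($E = \left(\left(1 + 1\right) + 6\right) - -8 = \left(2 + 6\right) + 8 = 8 + 8 = 16$)
$w{\left(\frac{1}{E} \right)} + n = - \frac{2}{16} + 16 = \left(-2\right) \frac{1}{16} + 16 = - \frac{1}{8} + 16 = \frac{127}{8}$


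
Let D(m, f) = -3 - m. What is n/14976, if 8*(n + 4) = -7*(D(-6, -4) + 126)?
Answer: -935/119808 ≈ -0.0078042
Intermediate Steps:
n = -935/8 (n = -4 + (-7*((-3 - 1*(-6)) + 126))/8 = -4 + (-7*((-3 + 6) + 126))/8 = -4 + (-7*(3 + 126))/8 = -4 + (-7*129)/8 = -4 + (⅛)*(-903) = -4 - 903/8 = -935/8 ≈ -116.88)
n/14976 = -935/8/14976 = -935/8*1/14976 = -935/119808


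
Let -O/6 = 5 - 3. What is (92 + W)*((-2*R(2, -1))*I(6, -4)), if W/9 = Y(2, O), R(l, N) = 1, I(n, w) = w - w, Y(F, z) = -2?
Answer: 0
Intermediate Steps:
O = -12 (O = -6*(5 - 3) = -6*2 = -12)
I(n, w) = 0
W = -18 (W = 9*(-2) = -18)
(92 + W)*((-2*R(2, -1))*I(6, -4)) = (92 - 18)*(-2*1*0) = 74*(-2*0) = 74*0 = 0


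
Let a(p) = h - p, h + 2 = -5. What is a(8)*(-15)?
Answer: 225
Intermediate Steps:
h = -7 (h = -2 - 5 = -7)
a(p) = -7 - p
a(8)*(-15) = (-7 - 1*8)*(-15) = (-7 - 8)*(-15) = -15*(-15) = 225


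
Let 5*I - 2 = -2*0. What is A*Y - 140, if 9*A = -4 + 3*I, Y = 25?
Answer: -1330/9 ≈ -147.78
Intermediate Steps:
I = 2/5 (I = 2/5 + (-2*0)/5 = 2/5 + (1/5)*0 = 2/5 + 0 = 2/5 ≈ 0.40000)
A = -14/45 (A = (-4 + 3*(2/5))/9 = (-4 + 6/5)/9 = (1/9)*(-14/5) = -14/45 ≈ -0.31111)
A*Y - 140 = -14/45*25 - 140 = -70/9 - 140 = -1330/9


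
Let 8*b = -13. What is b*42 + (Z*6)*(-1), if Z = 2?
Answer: -321/4 ≈ -80.250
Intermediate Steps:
b = -13/8 (b = (⅛)*(-13) = -13/8 ≈ -1.6250)
b*42 + (Z*6)*(-1) = -13/8*42 + (2*6)*(-1) = -273/4 + 12*(-1) = -273/4 - 12 = -321/4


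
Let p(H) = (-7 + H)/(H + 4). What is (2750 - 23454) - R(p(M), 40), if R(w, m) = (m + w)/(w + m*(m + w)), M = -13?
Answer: -15755763/761 ≈ -20704.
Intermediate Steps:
p(H) = (-7 + H)/(4 + H)
R(w, m) = (m + w)/(w + m*(m + w))
(2750 - 23454) - R(p(M), 40) = (2750 - 23454) - (40 + (-7 - 13)/(4 - 13))/((-7 - 13)/(4 - 13) + 40² + 40*((-7 - 13)/(4 - 13))) = -20704 - (40 - 20/(-9))/(-20/(-9) + 1600 + 40*(-20/(-9))) = -20704 - (40 - ⅑*(-20))/(-⅑*(-20) + 1600 + 40*(-⅑*(-20))) = -20704 - (40 + 20/9)/(20/9 + 1600 + 40*(20/9)) = -20704 - 380/((20/9 + 1600 + 800/9)*9) = -20704 - 380/(15220/9*9) = -20704 - 9*380/(15220*9) = -20704 - 1*19/761 = -20704 - 19/761 = -15755763/761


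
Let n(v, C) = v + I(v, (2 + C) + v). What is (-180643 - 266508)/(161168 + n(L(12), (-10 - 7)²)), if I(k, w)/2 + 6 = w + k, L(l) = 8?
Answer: -447151/161778 ≈ -2.7640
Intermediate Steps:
I(k, w) = -12 + 2*k + 2*w (I(k, w) = -12 + 2*(w + k) = -12 + 2*(k + w) = -12 + (2*k + 2*w) = -12 + 2*k + 2*w)
n(v, C) = -8 + 2*C + 5*v (n(v, C) = v + (-12 + 2*v + 2*((2 + C) + v)) = v + (-12 + 2*v + 2*(2 + C + v)) = v + (-12 + 2*v + (4 + 2*C + 2*v)) = v + (-8 + 2*C + 4*v) = -8 + 2*C + 5*v)
(-180643 - 266508)/(161168 + n(L(12), (-10 - 7)²)) = (-180643 - 266508)/(161168 + (-8 + 2*(-10 - 7)² + 5*8)) = -447151/(161168 + (-8 + 2*(-17)² + 40)) = -447151/(161168 + (-8 + 2*289 + 40)) = -447151/(161168 + (-8 + 578 + 40)) = -447151/(161168 + 610) = -447151/161778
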